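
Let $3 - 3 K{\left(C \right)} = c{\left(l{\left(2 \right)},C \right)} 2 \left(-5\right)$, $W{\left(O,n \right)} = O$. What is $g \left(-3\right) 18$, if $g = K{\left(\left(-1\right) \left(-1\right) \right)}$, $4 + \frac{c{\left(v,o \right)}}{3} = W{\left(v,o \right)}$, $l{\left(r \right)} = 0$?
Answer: $2106$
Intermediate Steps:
$c{\left(v,o \right)} = -12 + 3 v$
$K{\left(C \right)} = -39$ ($K{\left(C \right)} = 1 - \frac{\left(-12 + 3 \cdot 0\right) 2 \left(-5\right)}{3} = 1 - \frac{\left(-12 + 0\right) 2 \left(-5\right)}{3} = 1 - \frac{\left(-12\right) 2 \left(-5\right)}{3} = 1 - \frac{\left(-24\right) \left(-5\right)}{3} = 1 - 40 = -39$)
$g = -39$
$g \left(-3\right) 18 = \left(-39\right) \left(-3\right) 18 = 117 \cdot 18 = 2106$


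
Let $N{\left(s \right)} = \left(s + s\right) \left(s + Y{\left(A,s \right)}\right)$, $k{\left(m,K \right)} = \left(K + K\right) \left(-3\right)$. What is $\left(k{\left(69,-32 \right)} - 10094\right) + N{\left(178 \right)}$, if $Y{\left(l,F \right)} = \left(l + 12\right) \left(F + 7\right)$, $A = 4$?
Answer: $1107226$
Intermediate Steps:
$k{\left(m,K \right)} = - 6 K$ ($k{\left(m,K \right)} = 2 K \left(-3\right) = - 6 K$)
$Y{\left(l,F \right)} = \left(7 + F\right) \left(12 + l\right)$ ($Y{\left(l,F \right)} = \left(12 + l\right) \left(7 + F\right) = \left(7 + F\right) \left(12 + l\right)$)
$N{\left(s \right)} = 2 s \left(112 + 17 s\right)$ ($N{\left(s \right)} = \left(s + s\right) \left(s + \left(84 + 7 \cdot 4 + 12 s + s 4\right)\right) = 2 s \left(s + \left(84 + 28 + 12 s + 4 s\right)\right) = 2 s \left(s + \left(112 + 16 s\right)\right) = 2 s \left(112 + 17 s\right)$)
$\left(k{\left(69,-32 \right)} - 10094\right) + N{\left(178 \right)} = \left(\left(-6\right) \left(-32\right) - 10094\right) + 2 \cdot 178 \left(112 + 17 \cdot 178\right) = \left(192 - 10094\right) + 2 \cdot 178 \left(112 + 3026\right) = -9902 + 2 \cdot 178 \cdot 3138 = -9902 + 1117128 = 1107226$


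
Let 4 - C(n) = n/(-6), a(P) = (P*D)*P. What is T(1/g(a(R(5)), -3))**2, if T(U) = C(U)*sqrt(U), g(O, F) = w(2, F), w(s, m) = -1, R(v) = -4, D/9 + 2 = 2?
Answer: -529/36 ≈ -14.694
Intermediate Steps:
D = 0 (D = -18 + 9*2 = -18 + 18 = 0)
a(P) = 0 (a(P) = (P*0)*P = 0*P = 0)
g(O, F) = -1
C(n) = 4 + n/6 (C(n) = 4 - n/(-6) = 4 - n*(-1)/6 = 4 - (-1)*n/6 = 4 + n/6)
T(U) = sqrt(U)*(4 + U/6) (T(U) = (4 + U/6)*sqrt(U) = sqrt(U)*(4 + U/6))
T(1/g(a(R(5)), -3))**2 = (sqrt(1/(-1))*(24 + 1/(-1))/6)**2 = (sqrt(-1)*(24 - 1)/6)**2 = ((1/6)*I*23)**2 = (23*I/6)**2 = -529/36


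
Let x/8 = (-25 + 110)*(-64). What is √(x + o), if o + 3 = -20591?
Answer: I*√64114 ≈ 253.21*I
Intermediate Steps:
o = -20594 (o = -3 - 20591 = -20594)
x = -43520 (x = 8*((-25 + 110)*(-64)) = 8*(85*(-64)) = 8*(-5440) = -43520)
√(x + o) = √(-43520 - 20594) = √(-64114) = I*√64114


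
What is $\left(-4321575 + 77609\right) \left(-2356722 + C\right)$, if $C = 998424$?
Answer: $5764570529868$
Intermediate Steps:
$\left(-4321575 + 77609\right) \left(-2356722 + C\right) = \left(-4321575 + 77609\right) \left(-2356722 + 998424\right) = \left(-4243966\right) \left(-1358298\right) = 5764570529868$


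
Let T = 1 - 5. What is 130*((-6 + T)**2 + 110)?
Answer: 27300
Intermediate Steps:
T = -4
130*((-6 + T)**2 + 110) = 130*((-6 - 4)**2 + 110) = 130*((-10)**2 + 110) = 130*(100 + 110) = 130*210 = 27300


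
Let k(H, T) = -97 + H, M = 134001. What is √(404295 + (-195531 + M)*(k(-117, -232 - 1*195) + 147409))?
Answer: I*√9056504055 ≈ 95166.0*I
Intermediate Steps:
√(404295 + (-195531 + M)*(k(-117, -232 - 1*195) + 147409)) = √(404295 + (-195531 + 134001)*((-97 - 117) + 147409)) = √(404295 - 61530*(-214 + 147409)) = √(404295 - 61530*147195) = √(404295 - 9056908350) = √(-9056504055) = I*√9056504055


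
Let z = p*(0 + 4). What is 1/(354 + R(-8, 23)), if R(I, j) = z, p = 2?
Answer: 1/362 ≈ 0.0027624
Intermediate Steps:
z = 8 (z = 2*(0 + 4) = 2*4 = 8)
R(I, j) = 8
1/(354 + R(-8, 23)) = 1/(354 + 8) = 1/362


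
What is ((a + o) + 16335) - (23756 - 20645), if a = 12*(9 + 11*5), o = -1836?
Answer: 12156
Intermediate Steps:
a = 768 (a = 12*(9 + 55) = 12*64 = 768)
((a + o) + 16335) - (23756 - 20645) = ((768 - 1836) + 16335) - (23756 - 20645) = (-1068 + 16335) - 1*3111 = 15267 - 3111 = 12156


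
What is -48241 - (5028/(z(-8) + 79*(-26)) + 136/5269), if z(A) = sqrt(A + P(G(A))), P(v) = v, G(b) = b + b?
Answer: -24371000994463/505218065 + 2514*I*sqrt(6)/1054735 ≈ -48239.0 + 0.0058384*I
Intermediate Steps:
G(b) = 2*b
z(A) = sqrt(3)*sqrt(A) (z(A) = sqrt(A + 2*A) = sqrt(3*A) = sqrt(3)*sqrt(A))
-48241 - (5028/(z(-8) + 79*(-26)) + 136/5269) = -48241 - (5028/(sqrt(3)*sqrt(-8) + 79*(-26)) + 136/5269) = -48241 - (5028/(sqrt(3)*(2*I*sqrt(2)) - 2054) + 136*(1/5269)) = -48241 - (5028/(2*I*sqrt(6) - 2054) + 136/5269) = -48241 - (5028/(-2054 + 2*I*sqrt(6)) + 136/5269) = -48241 - (136/5269 + 5028/(-2054 + 2*I*sqrt(6))) = -48241 + (-136/5269 - 5028/(-2054 + 2*I*sqrt(6))) = -254181965/5269 - 5028/(-2054 + 2*I*sqrt(6))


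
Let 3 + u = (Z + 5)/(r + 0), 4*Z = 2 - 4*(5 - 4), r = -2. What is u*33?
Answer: -693/4 ≈ -173.25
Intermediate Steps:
Z = -½ (Z = (2 - 4*(5 - 4))/4 = (2 - 4*1)/4 = (2 - 4)/4 = (¼)*(-2) = -½ ≈ -0.50000)
u = -21/4 (u = -3 + (-½ + 5)/(-2 + 0) = -3 + (9/2)/(-2) = -3 + (9/2)*(-½) = -3 - 9/4 = -21/4 ≈ -5.2500)
u*33 = -21/4*33 = -693/4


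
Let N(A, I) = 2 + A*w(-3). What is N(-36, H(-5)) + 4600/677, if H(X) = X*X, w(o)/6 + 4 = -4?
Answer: 1175810/677 ≈ 1736.8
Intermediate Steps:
w(o) = -48 (w(o) = -24 + 6*(-4) = -24 - 24 = -48)
H(X) = X²
N(A, I) = 2 - 48*A (N(A, I) = 2 + A*(-48) = 2 - 48*A)
N(-36, H(-5)) + 4600/677 = (2 - 48*(-36)) + 4600/677 = (2 + 1728) + 4600*(1/677) = 1730 + 4600/677 = 1175810/677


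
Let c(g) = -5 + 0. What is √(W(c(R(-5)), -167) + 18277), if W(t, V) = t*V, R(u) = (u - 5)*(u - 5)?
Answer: 2*√4778 ≈ 138.25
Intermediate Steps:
R(u) = (-5 + u)² (R(u) = (-5 + u)*(-5 + u) = (-5 + u)²)
c(g) = -5
W(t, V) = V*t
√(W(c(R(-5)), -167) + 18277) = √(-167*(-5) + 18277) = √(835 + 18277) = √19112 = 2*√4778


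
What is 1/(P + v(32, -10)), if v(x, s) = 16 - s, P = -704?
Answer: -1/678 ≈ -0.0014749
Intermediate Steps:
1/(P + v(32, -10)) = 1/(-704 + (16 - 1*(-10))) = 1/(-704 + (16 + 10)) = 1/(-704 + 26) = 1/(-678) = -1/678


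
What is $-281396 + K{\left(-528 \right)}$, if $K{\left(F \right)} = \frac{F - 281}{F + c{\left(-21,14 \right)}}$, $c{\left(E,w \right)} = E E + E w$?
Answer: $- \frac{107211067}{381} \approx -2.8139 \cdot 10^{5}$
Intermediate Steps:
$c{\left(E,w \right)} = E^{2} + E w$
$K{\left(F \right)} = \frac{-281 + F}{147 + F}$ ($K{\left(F \right)} = \frac{F - 281}{F - 21 \left(-21 + 14\right)} = \frac{-281 + F}{F - -147} = \frac{-281 + F}{F + 147} = \frac{-281 + F}{147 + F}$)
$-281396 + K{\left(-528 \right)} = -281396 + \frac{-281 - 528}{147 - 528} = -281396 + \frac{1}{-381} \left(-809\right) = -281396 - - \frac{809}{381} = -281396 + \frac{809}{381} = - \frac{107211067}{381}$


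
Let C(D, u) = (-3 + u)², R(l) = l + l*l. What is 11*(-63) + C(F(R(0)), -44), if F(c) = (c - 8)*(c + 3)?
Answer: 1516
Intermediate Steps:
R(l) = l + l²
F(c) = (-8 + c)*(3 + c)
11*(-63) + C(F(R(0)), -44) = 11*(-63) + (-3 - 44)² = -693 + (-47)² = -693 + 2209 = 1516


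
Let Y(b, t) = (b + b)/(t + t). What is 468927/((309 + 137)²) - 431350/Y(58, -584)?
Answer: 25054319246083/5768564 ≈ 4.3432e+6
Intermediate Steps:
Y(b, t) = b/t (Y(b, t) = (2*b)/((2*t)) = (2*b)*(1/(2*t)) = b/t)
468927/((309 + 137)²) - 431350/Y(58, -584) = 468927/((309 + 137)²) - 431350/(58/(-584)) = 468927/(446²) - 431350/(58*(-1/584)) = 468927/198916 - 431350/(-29/292) = 468927*(1/198916) - 431350*(-292/29) = 468927/198916 + 125954200/29 = 25054319246083/5768564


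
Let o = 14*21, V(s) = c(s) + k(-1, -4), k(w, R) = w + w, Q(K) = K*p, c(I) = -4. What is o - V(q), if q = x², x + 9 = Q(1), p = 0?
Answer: 300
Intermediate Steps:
Q(K) = 0 (Q(K) = K*0 = 0)
k(w, R) = 2*w
x = -9 (x = -9 + 0 = -9)
q = 81 (q = (-9)² = 81)
V(s) = -6 (V(s) = -4 + 2*(-1) = -4 - 2 = -6)
o = 294
o - V(q) = 294 - 1*(-6) = 294 + 6 = 300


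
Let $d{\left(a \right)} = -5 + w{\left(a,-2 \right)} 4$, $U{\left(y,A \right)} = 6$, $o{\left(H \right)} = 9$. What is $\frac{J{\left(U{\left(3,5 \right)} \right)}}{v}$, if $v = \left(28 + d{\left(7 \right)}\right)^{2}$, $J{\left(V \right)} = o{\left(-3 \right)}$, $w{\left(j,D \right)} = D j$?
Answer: $\frac{1}{121} \approx 0.0082645$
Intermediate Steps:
$J{\left(V \right)} = 9$
$d{\left(a \right)} = -5 - 8 a$ ($d{\left(a \right)} = -5 + - 2 a 4 = -5 - 8 a$)
$v = 1089$ ($v = \left(28 - 61\right)^{2} = \left(-33\right)^{2} = 1089$)
$\frac{J{\left(U{\left(3,5 \right)} \right)}}{v} = \frac{9}{1089} = 9 \cdot \frac{1}{1089} = \frac{1}{121}$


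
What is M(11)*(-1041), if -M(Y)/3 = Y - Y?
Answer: 0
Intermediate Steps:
M(Y) = 0 (M(Y) = -3*(Y - Y) = -3*0 = 0)
M(11)*(-1041) = 0*(-1041) = 0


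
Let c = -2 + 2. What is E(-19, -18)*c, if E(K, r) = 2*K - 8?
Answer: 0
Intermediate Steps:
c = 0
E(K, r) = -8 + 2*K
E(-19, -18)*c = (-8 + 2*(-19))*0 = (-8 - 38)*0 = -46*0 = 0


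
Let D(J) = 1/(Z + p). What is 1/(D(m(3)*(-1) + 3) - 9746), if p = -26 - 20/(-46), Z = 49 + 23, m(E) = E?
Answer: -1068/10408705 ≈ -0.00010261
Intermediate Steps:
Z = 72
p = -588/23 (p = -26 - 20*(-1)/46 = -26 - 1*(-10/23) = -26 + 10/23 = -588/23 ≈ -25.565)
D(J) = 23/1068 (D(J) = 1/(72 - 588/23) = 1/(1068/23) = 23/1068)
1/(D(m(3)*(-1) + 3) - 9746) = 1/(23/1068 - 9746) = 1/(-10408705/1068) = -1068/10408705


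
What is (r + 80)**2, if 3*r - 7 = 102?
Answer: 121801/9 ≈ 13533.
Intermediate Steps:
r = 109/3 (r = 7/3 + (1/3)*102 = 7/3 + 34 = 109/3 ≈ 36.333)
(r + 80)**2 = (109/3 + 80)**2 = (349/3)**2 = 121801/9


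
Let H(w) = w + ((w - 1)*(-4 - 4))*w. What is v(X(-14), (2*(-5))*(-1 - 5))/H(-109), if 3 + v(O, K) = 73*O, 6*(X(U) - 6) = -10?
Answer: -940/288087 ≈ -0.0032629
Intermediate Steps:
X(U) = 13/3 (X(U) = 6 + (⅙)*(-10) = 6 - 5/3 = 13/3)
v(O, K) = -3 + 73*O
H(w) = w + w*(8 - 8*w) (H(w) = w + ((-1 + w)*(-8))*w = w + (8 - 8*w)*w = w + w*(8 - 8*w))
v(X(-14), (2*(-5))*(-1 - 5))/H(-109) = (-3 + 73*(13/3))/((-109*(9 - 8*(-109)))) = (-3 + 949/3)/((-109*(9 + 872))) = 940/(3*((-109*881))) = (940/3)/(-96029) = (940/3)*(-1/96029) = -940/288087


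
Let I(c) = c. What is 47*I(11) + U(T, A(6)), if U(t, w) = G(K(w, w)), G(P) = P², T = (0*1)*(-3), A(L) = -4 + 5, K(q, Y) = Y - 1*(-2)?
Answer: 526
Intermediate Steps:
K(q, Y) = 2 + Y (K(q, Y) = Y + 2 = 2 + Y)
A(L) = 1
T = 0 (T = 0*(-3) = 0)
U(t, w) = (2 + w)²
47*I(11) + U(T, A(6)) = 47*11 + (2 + 1)² = 517 + 3² = 517 + 9 = 526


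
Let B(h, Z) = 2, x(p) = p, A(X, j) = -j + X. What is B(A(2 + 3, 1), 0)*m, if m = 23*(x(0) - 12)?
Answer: -552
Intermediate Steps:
A(X, j) = X - j
m = -276 (m = 23*(0 - 12) = 23*(-12) = -276)
B(A(2 + 3, 1), 0)*m = 2*(-276) = -552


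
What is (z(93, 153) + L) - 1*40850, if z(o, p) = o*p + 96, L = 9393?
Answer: -17132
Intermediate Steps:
z(o, p) = 96 + o*p
(z(93, 153) + L) - 1*40850 = ((96 + 93*153) + 9393) - 1*40850 = ((96 + 14229) + 9393) - 40850 = (14325 + 9393) - 40850 = 23718 - 40850 = -17132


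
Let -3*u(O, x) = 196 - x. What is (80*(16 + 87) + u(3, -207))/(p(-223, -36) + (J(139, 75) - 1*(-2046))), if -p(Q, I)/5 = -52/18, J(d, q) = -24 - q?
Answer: 72951/17653 ≈ 4.1325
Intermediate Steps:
u(O, x) = -196/3 + x/3 (u(O, x) = -(196 - x)/3 = -196/3 + x/3)
p(Q, I) = 130/9 (p(Q, I) = -(-260)/18 = -5*(-26/9) = 130/9)
(80*(16 + 87) + u(3, -207))/(p(-223, -36) + (J(139, 75) - 1*(-2046))) = (80*(16 + 87) + (-196/3 + (⅓)*(-207)))/(130/9 + ((-24 - 1*75) - 1*(-2046))) = (80*103 + (-196/3 - 69))/(130/9 + ((-24 - 75) + 2046)) = (8240 - 403/3)/(130/9 + (-99 + 2046)) = 24317/(3*(130/9 + 1947)) = 24317/(3*(17653/9)) = (24317/3)*(9/17653) = 72951/17653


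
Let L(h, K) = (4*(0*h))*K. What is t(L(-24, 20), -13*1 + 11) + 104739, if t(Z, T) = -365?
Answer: 104374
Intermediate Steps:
L(h, K) = 0 (L(h, K) = (4*0)*K = 0*K = 0)
t(L(-24, 20), -13*1 + 11) + 104739 = -365 + 104739 = 104374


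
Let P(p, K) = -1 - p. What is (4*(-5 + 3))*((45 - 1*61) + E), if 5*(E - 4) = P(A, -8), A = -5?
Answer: 448/5 ≈ 89.600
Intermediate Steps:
E = 24/5 (E = 4 + (-1 - 1*(-5))/5 = 4 + (-1 + 5)/5 = 4 + (⅕)*4 = 4 + ⅘ = 24/5 ≈ 4.8000)
(4*(-5 + 3))*((45 - 1*61) + E) = (4*(-5 + 3))*((45 - 1*61) + 24/5) = (4*(-2))*((45 - 61) + 24/5) = -8*(-16 + 24/5) = -8*(-56/5) = 448/5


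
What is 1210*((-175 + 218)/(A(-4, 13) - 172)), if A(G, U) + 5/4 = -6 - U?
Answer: -208120/769 ≈ -270.64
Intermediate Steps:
A(G, U) = -29/4 - U (A(G, U) = -5/4 + (-6 - U) = -29/4 - U)
1210*((-175 + 218)/(A(-4, 13) - 172)) = 1210*((-175 + 218)/((-29/4 - 1*13) - 172)) = 1210*(43/((-29/4 - 13) - 172)) = 1210*(43/(-81/4 - 172)) = 1210*(43/(-769/4)) = 1210*(43*(-4/769)) = 1210*(-172/769) = -208120/769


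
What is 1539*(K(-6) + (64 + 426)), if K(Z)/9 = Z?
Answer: 671004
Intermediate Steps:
K(Z) = 9*Z
1539*(K(-6) + (64 + 426)) = 1539*(9*(-6) + (64 + 426)) = 1539*(-54 + 490) = 1539*436 = 671004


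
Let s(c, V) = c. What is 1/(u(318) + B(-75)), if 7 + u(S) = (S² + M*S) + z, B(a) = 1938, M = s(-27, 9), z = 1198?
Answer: 1/95667 ≈ 1.0453e-5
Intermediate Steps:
M = -27
u(S) = 1191 + S² - 27*S (u(S) = -7 + ((S² - 27*S) + 1198) = -7 + (1198 + S² - 27*S) = 1191 + S² - 27*S)
1/(u(318) + B(-75)) = 1/((1191 + 318² - 27*318) + 1938) = 1/((1191 + 101124 - 8586) + 1938) = 1/(93729 + 1938) = 1/95667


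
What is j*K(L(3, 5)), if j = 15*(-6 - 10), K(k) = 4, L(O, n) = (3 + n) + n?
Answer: -960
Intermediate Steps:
L(O, n) = 3 + 2*n
j = -240 (j = 15*(-16) = -240)
j*K(L(3, 5)) = -240*4 = -960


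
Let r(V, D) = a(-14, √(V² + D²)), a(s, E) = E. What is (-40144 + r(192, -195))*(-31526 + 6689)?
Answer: 997056528 - 74511*√8321 ≈ 9.9026e+8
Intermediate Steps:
r(V, D) = √(D² + V²) (r(V, D) = √(V² + D²) = √(D² + V²))
(-40144 + r(192, -195))*(-31526 + 6689) = (-40144 + √((-195)² + 192²))*(-31526 + 6689) = (-40144 + √(38025 + 36864))*(-24837) = (-40144 + √74889)*(-24837) = (-40144 + 3*√8321)*(-24837) = 997056528 - 74511*√8321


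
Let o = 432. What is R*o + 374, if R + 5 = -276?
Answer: -121018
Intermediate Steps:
R = -281 (R = -5 - 276 = -281)
R*o + 374 = -281*432 + 374 = -121392 + 374 = -121018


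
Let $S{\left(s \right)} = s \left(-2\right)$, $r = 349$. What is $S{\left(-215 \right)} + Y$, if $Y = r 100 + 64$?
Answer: $35394$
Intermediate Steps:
$S{\left(s \right)} = - 2 s$
$Y = 34964$ ($Y = 349 \cdot 100 + 64 = 34900 + 64 = 34964$)
$S{\left(-215 \right)} + Y = \left(-2\right) \left(-215\right) + 34964 = 430 + 34964 = 35394$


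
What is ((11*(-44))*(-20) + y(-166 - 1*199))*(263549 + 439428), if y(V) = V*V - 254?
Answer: 100280372027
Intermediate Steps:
y(V) = -254 + V² (y(V) = V² - 254 = -254 + V²)
((11*(-44))*(-20) + y(-166 - 1*199))*(263549 + 439428) = ((11*(-44))*(-20) + (-254 + (-166 - 1*199)²))*(263549 + 439428) = (-484*(-20) + (-254 + (-166 - 199)²))*702977 = (9680 + (-254 + (-365)²))*702977 = (9680 + (-254 + 133225))*702977 = (9680 + 132971)*702977 = 142651*702977 = 100280372027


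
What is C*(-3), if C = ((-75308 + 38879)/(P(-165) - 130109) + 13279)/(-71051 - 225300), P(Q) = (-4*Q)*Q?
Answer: 9521510820/70830556159 ≈ 0.13443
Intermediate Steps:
P(Q) = -4*Q**2
C = -3173836940/70830556159 (C = ((-75308 + 38879)/(-4*(-165)**2 - 130109) + 13279)/(-71051 - 225300) = (-36429/(-4*27225 - 130109) + 13279)/(-296351) = (-36429/(-108900 - 130109) + 13279)*(-1/296351) = (-36429/(-239009) + 13279)*(-1/296351) = (-36429*(-1/239009) + 13279)*(-1/296351) = (36429/239009 + 13279)*(-1/296351) = (3173836940/239009)*(-1/296351) = -3173836940/70830556159 ≈ -0.044809)
C*(-3) = -3173836940/70830556159*(-3) = 9521510820/70830556159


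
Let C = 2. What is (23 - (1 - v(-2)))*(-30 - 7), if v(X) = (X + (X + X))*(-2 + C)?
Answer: -814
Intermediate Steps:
v(X) = 0 (v(X) = (X + (X + X))*(-2 + 2) = (X + 2*X)*0 = (3*X)*0 = 0)
(23 - (1 - v(-2)))*(-30 - 7) = (23 - (1 - 1*0))*(-30 - 7) = (23 - (1 + 0))*(-37) = (23 - 1*1)*(-37) = (23 - 1)*(-37) = 22*(-37) = -814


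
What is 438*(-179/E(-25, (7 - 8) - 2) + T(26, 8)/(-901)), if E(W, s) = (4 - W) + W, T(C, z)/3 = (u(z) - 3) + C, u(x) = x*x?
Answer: -35548737/1802 ≈ -19727.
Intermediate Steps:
u(x) = x**2
T(C, z) = -9 + 3*C + 3*z**2 (T(C, z) = 3*((z**2 - 3) + C) = 3*((-3 + z**2) + C) = 3*(-3 + C + z**2) = -9 + 3*C + 3*z**2)
E(W, s) = 4
438*(-179/E(-25, (7 - 8) - 2) + T(26, 8)/(-901)) = 438*(-179/4 + (-9 + 3*26 + 3*8**2)/(-901)) = 438*(-179*1/4 + (-9 + 78 + 3*64)*(-1/901)) = 438*(-179/4 + (-9 + 78 + 192)*(-1/901)) = 438*(-179/4 + 261*(-1/901)) = 438*(-179/4 - 261/901) = 438*(-162323/3604) = -35548737/1802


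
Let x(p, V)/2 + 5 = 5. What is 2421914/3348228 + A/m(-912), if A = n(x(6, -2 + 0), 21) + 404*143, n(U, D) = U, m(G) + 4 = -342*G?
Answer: 118603600577/130539039150 ≈ 0.90857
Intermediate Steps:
x(p, V) = 0 (x(p, V) = -10 + 2*5 = -10 + 10 = 0)
m(G) = -4 - 342*G
A = 57772 (A = 0 + 404*143 = 0 + 57772 = 57772)
2421914/3348228 + A/m(-912) = 2421914/3348228 + 57772/(-4 - 342*(-912)) = 2421914*(1/3348228) + 57772/(-4 + 311904) = 1210957/1674114 + 57772/311900 = 1210957/1674114 + 57772*(1/311900) = 1210957/1674114 + 14443/77975 = 118603600577/130539039150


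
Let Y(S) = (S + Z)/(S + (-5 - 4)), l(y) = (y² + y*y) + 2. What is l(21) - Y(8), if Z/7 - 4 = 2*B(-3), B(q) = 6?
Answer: 1004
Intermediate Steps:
l(y) = 2 + 2*y² (l(y) = (y² + y²) + 2 = 2*y² + 2 = 2 + 2*y²)
Z = 112 (Z = 28 + 7*(2*6) = 28 + 7*12 = 28 + 84 = 112)
Y(S) = (112 + S)/(-9 + S) (Y(S) = (S + 112)/(S + (-5 - 4)) = (112 + S)/(S - 9) = (112 + S)/(-9 + S))
l(21) - Y(8) = (2 + 2*21²) - (112 + 8)/(-9 + 8) = (2 + 2*441) - 120/(-1) = (2 + 882) - (-1)*120 = 884 - 1*(-120) = 884 + 120 = 1004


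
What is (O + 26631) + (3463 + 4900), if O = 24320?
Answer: 59314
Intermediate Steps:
(O + 26631) + (3463 + 4900) = (24320 + 26631) + (3463 + 4900) = 50951 + 8363 = 59314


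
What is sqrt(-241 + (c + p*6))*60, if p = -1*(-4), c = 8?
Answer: 60*I*sqrt(209) ≈ 867.41*I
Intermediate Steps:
p = 4
sqrt(-241 + (c + p*6))*60 = sqrt(-241 + (8 + 4*6))*60 = sqrt(-241 + (8 + 24))*60 = sqrt(-241 + 32)*60 = sqrt(-209)*60 = (I*sqrt(209))*60 = 60*I*sqrt(209)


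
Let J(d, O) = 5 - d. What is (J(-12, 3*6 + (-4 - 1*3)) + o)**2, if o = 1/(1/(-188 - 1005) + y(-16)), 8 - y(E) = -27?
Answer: 505536642121/1743396516 ≈ 289.97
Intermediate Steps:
y(E) = 35 (y(E) = 8 - 1*(-27) = 8 + 27 = 35)
o = 1193/41754 (o = 1/(1/(-188 - 1005) + 35) = 1/(1/(-1193) + 35) = 1/(-1/1193 + 35) = 1/(41754/1193) = 1193/41754 ≈ 0.028572)
(J(-12, 3*6 + (-4 - 1*3)) + o)**2 = ((5 - 1*(-12)) + 1193/41754)**2 = ((5 + 12) + 1193/41754)**2 = (17 + 1193/41754)**2 = (711011/41754)**2 = 505536642121/1743396516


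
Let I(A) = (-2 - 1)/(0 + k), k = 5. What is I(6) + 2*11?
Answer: 107/5 ≈ 21.400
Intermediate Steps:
I(A) = -⅗ (I(A) = (-2 - 1)/(0 + 5) = -3/5 = -3*⅕ = -⅗)
I(6) + 2*11 = -⅗ + 2*11 = -⅗ + 22 = 107/5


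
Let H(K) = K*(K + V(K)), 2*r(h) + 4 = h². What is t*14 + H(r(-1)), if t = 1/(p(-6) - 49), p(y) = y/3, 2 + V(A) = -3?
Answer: 1933/204 ≈ 9.4755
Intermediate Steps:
V(A) = -5 (V(A) = -2 - 3 = -5)
r(h) = -2 + h²/2
H(K) = K*(-5 + K) (H(K) = K*(K - 5) = K*(-5 + K))
p(y) = y/3 (p(y) = y*(⅓) = y/3)
t = -1/51 (t = 1/((⅓)*(-6) - 49) = 1/(-2 - 49) = 1/(-51) = -1/51 ≈ -0.019608)
t*14 + H(r(-1)) = -1/51*14 + (-2 + (½)*(-1)²)*(-5 + (-2 + (½)*(-1)²)) = -14/51 + (-2 + (½)*1)*(-5 + (-2 + (½)*1)) = -14/51 + (-2 + ½)*(-5 + (-2 + ½)) = -14/51 - 3*(-5 - 3/2)/2 = -14/51 - 3/2*(-13/2) = -14/51 + 39/4 = 1933/204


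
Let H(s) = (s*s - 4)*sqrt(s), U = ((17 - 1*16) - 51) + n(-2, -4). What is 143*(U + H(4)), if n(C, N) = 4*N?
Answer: -6006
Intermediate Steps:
U = -66 (U = ((17 - 1*16) - 51) + 4*(-4) = ((17 - 16) - 51) - 16 = (1 - 51) - 16 = -50 - 16 = -66)
H(s) = sqrt(s)*(-4 + s**2) (H(s) = (s**2 - 4)*sqrt(s) = (-4 + s**2)*sqrt(s) = sqrt(s)*(-4 + s**2))
143*(U + H(4)) = 143*(-66 + sqrt(4)*(-4 + 4**2)) = 143*(-66 + 2*(-4 + 16)) = 143*(-66 + 2*12) = 143*(-66 + 24) = 143*(-42) = -6006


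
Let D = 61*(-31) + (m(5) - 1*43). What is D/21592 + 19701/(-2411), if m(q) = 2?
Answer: -107510511/13014578 ≈ -8.2608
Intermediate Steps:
D = -1932 (D = 61*(-31) + (2 - 1*43) = -1891 + (2 - 43) = -1891 - 41 = -1932)
D/21592 + 19701/(-2411) = -1932/21592 + 19701/(-2411) = -1932*1/21592 + 19701*(-1/2411) = -483/5398 - 19701/2411 = -107510511/13014578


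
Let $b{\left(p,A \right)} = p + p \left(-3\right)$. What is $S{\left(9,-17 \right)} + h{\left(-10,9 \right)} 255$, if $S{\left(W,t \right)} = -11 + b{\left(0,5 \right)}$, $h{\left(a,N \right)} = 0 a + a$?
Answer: $-2561$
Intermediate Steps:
$b{\left(p,A \right)} = - 2 p$ ($b{\left(p,A \right)} = p - 3 p = - 2 p$)
$h{\left(a,N \right)} = a$ ($h{\left(a,N \right)} = 0 + a = a$)
$S{\left(W,t \right)} = -11$ ($S{\left(W,t \right)} = -11 - 0 = -11 + 0 = -11$)
$S{\left(9,-17 \right)} + h{\left(-10,9 \right)} 255 = -11 - 2550 = -2561$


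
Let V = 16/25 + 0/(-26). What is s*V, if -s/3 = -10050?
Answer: 19296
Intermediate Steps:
s = 30150 (s = -3*(-10050) = 30150)
V = 16/25 (V = 16*(1/25) + 0*(-1/26) = 16/25 + 0 = 16/25 ≈ 0.64000)
s*V = 30150*(16/25) = 19296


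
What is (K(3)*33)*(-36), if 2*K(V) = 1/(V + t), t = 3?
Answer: -99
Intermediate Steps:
K(V) = 1/(2*(3 + V)) (K(V) = 1/(2*(V + 3)) = 1/(2*(3 + V)))
(K(3)*33)*(-36) = ((1/(2*(3 + 3)))*33)*(-36) = (((½)/6)*33)*(-36) = (((½)*(⅙))*33)*(-36) = ((1/12)*33)*(-36) = (11/4)*(-36) = -99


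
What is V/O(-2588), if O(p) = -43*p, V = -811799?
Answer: -811799/111284 ≈ -7.2948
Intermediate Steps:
V/O(-2588) = -811799/((-43*(-2588))) = -811799/111284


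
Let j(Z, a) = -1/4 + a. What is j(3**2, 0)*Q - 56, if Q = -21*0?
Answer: -56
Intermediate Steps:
j(Z, a) = -1/4 + a (j(Z, a) = -1*1/4 + a = -1/4 + a)
Q = 0
j(3**2, 0)*Q - 56 = (-1/4 + 0)*0 - 56 = -1/4*0 - 56 = 0 - 56 = -56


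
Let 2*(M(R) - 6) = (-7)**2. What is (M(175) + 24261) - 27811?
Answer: -7039/2 ≈ -3519.5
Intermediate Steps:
M(R) = 61/2 (M(R) = 6 + (1/2)*(-7)**2 = 6 + (1/2)*49 = 6 + 49/2 = 61/2)
(M(175) + 24261) - 27811 = (61/2 + 24261) - 27811 = 48583/2 - 27811 = -7039/2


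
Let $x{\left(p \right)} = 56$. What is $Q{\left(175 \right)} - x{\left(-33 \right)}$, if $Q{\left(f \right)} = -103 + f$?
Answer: $16$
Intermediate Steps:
$Q{\left(175 \right)} - x{\left(-33 \right)} = \left(-103 + 175\right) - 56 = 72 - 56 = 16$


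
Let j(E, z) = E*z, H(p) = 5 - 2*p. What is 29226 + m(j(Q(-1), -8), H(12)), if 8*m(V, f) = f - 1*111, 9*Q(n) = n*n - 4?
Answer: 116839/4 ≈ 29210.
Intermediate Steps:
Q(n) = -4/9 + n²/9 (Q(n) = (n*n - 4)/9 = (n² - 4)/9 = (-4 + n²)/9 = -4/9 + n²/9)
m(V, f) = -111/8 + f/8 (m(V, f) = (f - 1*111)/8 = (f - 111)/8 = (-111 + f)/8 = -111/8 + f/8)
29226 + m(j(Q(-1), -8), H(12)) = 29226 + (-111/8 + (5 - 2*12)/8) = 29226 + (-111/8 + (5 - 24)/8) = 29226 + (-111/8 + (⅛)*(-19)) = 29226 + (-111/8 - 19/8) = 29226 - 65/4 = 116839/4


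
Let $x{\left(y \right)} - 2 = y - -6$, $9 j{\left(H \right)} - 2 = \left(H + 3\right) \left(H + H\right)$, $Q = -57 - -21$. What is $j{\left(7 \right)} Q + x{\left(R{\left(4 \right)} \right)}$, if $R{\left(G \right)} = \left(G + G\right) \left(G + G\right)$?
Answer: $-496$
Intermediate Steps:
$R{\left(G \right)} = 4 G^{2}$ ($R{\left(G \right)} = 2 G 2 G = 4 G^{2}$)
$Q = -36$ ($Q = -57 + 21 = -36$)
$j{\left(H \right)} = \frac{2}{9} + \frac{2 H \left(3 + H\right)}{9}$ ($j{\left(H \right)} = \frac{2}{9} + \frac{\left(H + 3\right) \left(H + H\right)}{9} = \frac{2}{9} + \frac{\left(3 + H\right) 2 H}{9} = \frac{2}{9} + \frac{2 H \left(3 + H\right)}{9}$)
$x{\left(y \right)} = 8 + y$ ($x{\left(y \right)} = 2 + \left(y - -6\right) = 2 + \left(y + 6\right) = 2 + \left(6 + y\right) = 8 + y$)
$j{\left(7 \right)} Q + x{\left(R{\left(4 \right)} \right)} = \left(\frac{2}{9} + \frac{2}{3} \cdot 7 + \frac{2 \cdot 7^{2}}{9}\right) \left(-36\right) + \left(8 + 4 \cdot 4^{2}\right) = \left(\frac{2}{9} + \frac{14}{3} + \frac{2}{9} \cdot 49\right) \left(-36\right) + \left(8 + 4 \cdot 16\right) = \left(\frac{2}{9} + \frac{14}{3} + \frac{98}{9}\right) \left(-36\right) + \left(8 + 64\right) = \frac{142}{9} \left(-36\right) + 72 = -568 + 72 = -496$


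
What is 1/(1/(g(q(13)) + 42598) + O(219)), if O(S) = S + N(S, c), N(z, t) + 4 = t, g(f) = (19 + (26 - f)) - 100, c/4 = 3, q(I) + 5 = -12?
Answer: 42560/9661121 ≈ 0.0044053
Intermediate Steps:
q(I) = -17 (q(I) = -5 - 12 = -17)
c = 12 (c = 4*3 = 12)
g(f) = -55 - f (g(f) = (45 - f) - 100 = -55 - f)
N(z, t) = -4 + t
O(S) = 8 + S (O(S) = S + (-4 + 12) = S + 8 = 8 + S)
1/(1/(g(q(13)) + 42598) + O(219)) = 1/(1/((-55 - 1*(-17)) + 42598) + (8 + 219)) = 1/(1/((-55 + 17) + 42598) + 227) = 1/(1/(-38 + 42598) + 227) = 1/(1/42560 + 227) = 1/(9661121/42560) = 42560/9661121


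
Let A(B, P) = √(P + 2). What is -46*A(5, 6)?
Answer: -92*√2 ≈ -130.11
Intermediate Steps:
A(B, P) = √(2 + P)
-46*A(5, 6) = -46*√(2 + 6) = -92*√2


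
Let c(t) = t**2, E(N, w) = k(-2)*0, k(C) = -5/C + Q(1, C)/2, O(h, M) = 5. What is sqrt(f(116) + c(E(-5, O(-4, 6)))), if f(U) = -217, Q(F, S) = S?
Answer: I*sqrt(217) ≈ 14.731*I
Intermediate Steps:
k(C) = C/2 - 5/C (k(C) = -5/C + C/2 = C/2 - 5/C)
E(N, w) = 0 (E(N, w) = ((1/2)*(-2) - 5/(-2))*0 = (-1 - 5*(-1/2))*0 = (-1 + 5/2)*0 = (3/2)*0 = 0)
sqrt(f(116) + c(E(-5, O(-4, 6)))) = sqrt(-217 + 0**2) = sqrt(-217 + 0) = sqrt(-217) = I*sqrt(217)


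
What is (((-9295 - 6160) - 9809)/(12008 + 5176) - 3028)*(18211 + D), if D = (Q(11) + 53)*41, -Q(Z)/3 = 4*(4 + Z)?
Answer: -21155238802/537 ≈ -3.9395e+7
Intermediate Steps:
Q(Z) = -48 - 12*Z (Q(Z) = -12*(4 + Z) = -3*(16 + 4*Z) = -48 - 12*Z)
D = -5207 (D = ((-48 - 12*11) + 53)*41 = ((-48 - 132) + 53)*41 = (-180 + 53)*41 = -127*41 = -5207)
(((-9295 - 6160) - 9809)/(12008 + 5176) - 3028)*(18211 + D) = (((-9295 - 6160) - 9809)/(12008 + 5176) - 3028)*(18211 - 5207) = ((-15455 - 9809)/17184 - 3028)*13004 = (-25264*1/17184 - 3028)*13004 = (-1579/1074 - 3028)*13004 = -3253651/1074*13004 = -21155238802/537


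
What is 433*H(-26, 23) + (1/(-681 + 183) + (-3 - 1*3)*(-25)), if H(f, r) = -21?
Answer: -4453615/498 ≈ -8943.0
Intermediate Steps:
433*H(-26, 23) + (1/(-681 + 183) + (-3 - 1*3)*(-25)) = 433*(-21) + (1/(-681 + 183) + (-3 - 1*3)*(-25)) = -9093 + (1/(-498) + (-3 - 3)*(-25)) = -9093 + (-1/498 - 6*(-25)) = -9093 + (-1/498 + 150) = -9093 + 74699/498 = -4453615/498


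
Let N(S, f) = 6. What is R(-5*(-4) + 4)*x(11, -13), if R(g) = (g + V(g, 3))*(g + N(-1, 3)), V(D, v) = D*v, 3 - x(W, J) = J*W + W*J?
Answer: 832320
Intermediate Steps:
x(W, J) = 3 - 2*J*W (x(W, J) = 3 - (J*W + W*J) = 3 - (J*W + J*W) = 3 - 2*J*W)
R(g) = 4*g*(6 + g) (R(g) = (g + g*3)*(g + 6) = (g + 3*g)*(6 + g) = (4*g)*(6 + g) = 4*g*(6 + g))
R(-5*(-4) + 4)*x(11, -13) = (4*(-5*(-4) + 4)*(6 + (-5*(-4) + 4)))*(3 - 2*(-13)*11) = (4*(20 + 4)*(6 + (20 + 4)))*(3 + 286) = (4*24*(6 + 24))*289 = (4*24*30)*289 = 2880*289 = 832320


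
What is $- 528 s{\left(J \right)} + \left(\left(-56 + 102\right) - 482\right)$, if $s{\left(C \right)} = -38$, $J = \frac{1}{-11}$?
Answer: $19628$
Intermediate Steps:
$J = - \frac{1}{11} \approx -0.090909$
$- 528 s{\left(J \right)} + \left(\left(-56 + 102\right) - 482\right) = \left(-528\right) \left(-38\right) + \left(\left(-56 + 102\right) - 482\right) = 20064 + \left(46 - 482\right) = 20064 - 436 = 19628$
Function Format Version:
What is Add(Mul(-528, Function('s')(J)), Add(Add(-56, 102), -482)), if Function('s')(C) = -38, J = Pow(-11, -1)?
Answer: 19628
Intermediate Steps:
J = Rational(-1, 11) ≈ -0.090909
Add(Mul(-528, Function('s')(J)), Add(Add(-56, 102), -482)) = Add(Mul(-528, -38), Add(Add(-56, 102), -482)) = Add(20064, Add(46, -482)) = Add(20064, -436) = 19628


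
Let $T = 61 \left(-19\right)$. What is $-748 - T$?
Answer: $411$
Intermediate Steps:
$T = -1159$
$-748 - T = -748 - -1159 = -748 + 1159 = 411$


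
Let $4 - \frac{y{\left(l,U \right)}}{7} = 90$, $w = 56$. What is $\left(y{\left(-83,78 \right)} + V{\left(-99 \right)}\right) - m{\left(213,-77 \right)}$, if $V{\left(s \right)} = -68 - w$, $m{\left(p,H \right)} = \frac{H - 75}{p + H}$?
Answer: $- \frac{12323}{17} \approx -724.88$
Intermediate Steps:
$y{\left(l,U \right)} = -602$ ($y{\left(l,U \right)} = 28 - 630 = -602$)
$m{\left(p,H \right)} = \frac{-75 + H}{H + p}$
$V{\left(s \right)} = -124$ ($V{\left(s \right)} = -68 - 56 = -124$)
$\left(y{\left(-83,78 \right)} + V{\left(-99 \right)}\right) - m{\left(213,-77 \right)} = \left(-602 - 124\right) - \frac{-75 - 77}{-77 + 213} = -726 - \frac{1}{136} \left(-152\right) = -726 - - \frac{19}{17} = -726 + \frac{19}{17} = - \frac{12323}{17}$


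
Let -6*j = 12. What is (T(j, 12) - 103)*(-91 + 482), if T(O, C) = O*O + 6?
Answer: -36363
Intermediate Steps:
j = -2 (j = -⅙*12 = -2)
T(O, C) = 6 + O² (T(O, C) = O² + 6 = 6 + O²)
(T(j, 12) - 103)*(-91 + 482) = ((6 + (-2)²) - 103)*(-91 + 482) = ((6 + 4) - 103)*391 = (10 - 103)*391 = -93*391 = -36363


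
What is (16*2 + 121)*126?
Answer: 19278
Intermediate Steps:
(16*2 + 121)*126 = (32 + 121)*126 = 153*126 = 19278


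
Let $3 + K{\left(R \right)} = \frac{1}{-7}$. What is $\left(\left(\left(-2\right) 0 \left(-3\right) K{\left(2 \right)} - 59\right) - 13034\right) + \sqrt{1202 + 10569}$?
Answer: $-13093 + \sqrt{11771} \approx -12985.0$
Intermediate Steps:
$K{\left(R \right)} = - \frac{22}{7}$ ($K{\left(R \right)} = -3 + \frac{1}{-7} = -3 - \frac{1}{7} = - \frac{22}{7}$)
$\left(\left(\left(-2\right) 0 \left(-3\right) K{\left(2 \right)} - 59\right) - 13034\right) + \sqrt{1202 + 10569} = \left(\left(\left(-2\right) 0 \left(-3\right) \left(- \frac{22}{7}\right) - 59\right) - 13034\right) + \sqrt{1202 + 10569} = \left(\left(0 \left(-3\right) \left(- \frac{22}{7}\right) - 59\right) - 13034\right) + \sqrt{11771} = \left(\left(0 \left(- \frac{22}{7}\right) - 59\right) - 13034\right) + \sqrt{11771} = \left(\left(0 - 59\right) - 13034\right) + \sqrt{11771} = \left(-59 - 13034\right) + \sqrt{11771} = -13093 + \sqrt{11771}$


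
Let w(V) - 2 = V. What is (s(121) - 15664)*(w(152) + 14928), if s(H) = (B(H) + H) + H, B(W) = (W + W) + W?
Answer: -227119838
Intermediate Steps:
w(V) = 2 + V
B(W) = 3*W (B(W) = 2*W + W = 3*W)
s(H) = 5*H (s(H) = (3*H + H) + H = 4*H + H = 5*H)
(s(121) - 15664)*(w(152) + 14928) = (5*121 - 15664)*((2 + 152) + 14928) = (605 - 15664)*(154 + 14928) = -15059*15082 = -227119838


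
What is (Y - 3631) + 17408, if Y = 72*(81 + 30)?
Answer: 21769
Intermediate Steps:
Y = 7992 (Y = 72*111 = 7992)
(Y - 3631) + 17408 = (7992 - 3631) + 17408 = 4361 + 17408 = 21769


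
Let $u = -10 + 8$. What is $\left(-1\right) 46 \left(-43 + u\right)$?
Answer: $2070$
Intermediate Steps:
$u = -2$
$\left(-1\right) 46 \left(-43 + u\right) = \left(-1\right) 46 \left(-43 - 2\right) = \left(-46\right) \left(-45\right) = 2070$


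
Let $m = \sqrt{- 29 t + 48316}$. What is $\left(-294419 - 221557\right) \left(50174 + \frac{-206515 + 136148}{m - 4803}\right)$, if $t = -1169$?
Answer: $- \frac{74408075959511373}{2873324} - \frac{4538460399 \sqrt{82217}}{2873324} \approx -2.5897 \cdot 10^{10}$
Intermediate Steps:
$m = \sqrt{82217}$ ($m = \sqrt{\left(-29\right) \left(-1169\right) + 48316} = \sqrt{33901 + 48316} = \sqrt{82217} \approx 286.73$)
$\left(-294419 - 221557\right) \left(50174 + \frac{-206515 + 136148}{m - 4803}\right) = \left(-294419 - 221557\right) \left(50174 + \frac{-206515 + 136148}{\sqrt{82217} - 4803}\right) = - 515976 \left(50174 - \frac{70367}{-4803 + \sqrt{82217}}\right) = -25888579824 + \frac{36307683192}{-4803 + \sqrt{82217}}$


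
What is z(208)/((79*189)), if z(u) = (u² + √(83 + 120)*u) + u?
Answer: 43472/14931 + 208*√203/14931 ≈ 3.1100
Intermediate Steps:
z(u) = u + u² + u*√203 (z(u) = (u² + √203*u) + u = (u² + u*√203) + u = u + u² + u*√203)
z(208)/((79*189)) = (208*(1 + 208 + √203))/((79*189)) = (208*(209 + √203))/14931 = (43472 + 208*√203)*(1/14931) = 43472/14931 + 208*√203/14931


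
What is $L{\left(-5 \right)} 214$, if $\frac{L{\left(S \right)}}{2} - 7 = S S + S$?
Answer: $11556$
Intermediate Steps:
$L{\left(S \right)} = 14 + 2 S + 2 S^{2}$ ($L{\left(S \right)} = 14 + 2 \left(S S + S\right) = 14 + 2 \left(S^{2} + S\right) = 14 + 2 \left(S + S^{2}\right) = 14 + \left(2 S + 2 S^{2}\right) = 14 + 2 S + 2 S^{2}$)
$L{\left(-5 \right)} 214 = \left(14 + 2 \left(-5\right) + 2 \left(-5\right)^{2}\right) 214 = \left(14 - 10 + 2 \cdot 25\right) 214 = \left(14 - 10 + 50\right) 214 = 54 \cdot 214 = 11556$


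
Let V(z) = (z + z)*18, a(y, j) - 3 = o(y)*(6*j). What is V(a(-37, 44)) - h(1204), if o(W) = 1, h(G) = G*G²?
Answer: -1745328052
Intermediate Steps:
h(G) = G³
a(y, j) = 3 + 6*j (a(y, j) = 3 + 1*(6*j) = 3 + 6*j)
V(z) = 36*z (V(z) = (2*z)*18 = 36*z)
V(a(-37, 44)) - h(1204) = 36*(3 + 6*44) - 1*1204³ = 36*(3 + 264) - 1*1745337664 = 36*267 - 1745337664 = 9612 - 1745337664 = -1745328052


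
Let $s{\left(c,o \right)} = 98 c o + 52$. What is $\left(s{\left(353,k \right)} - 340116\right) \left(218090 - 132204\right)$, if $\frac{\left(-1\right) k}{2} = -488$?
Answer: $2870626180480$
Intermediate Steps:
$k = 976$ ($k = \left(-2\right) \left(-488\right) = 976$)
$s{\left(c,o \right)} = 52 + 98 c o$ ($s{\left(c,o \right)} = 98 c o + 52 = 52 + 98 c o$)
$\left(s{\left(353,k \right)} - 340116\right) \left(218090 - 132204\right) = \left(\left(52 + 98 \cdot 353 \cdot 976\right) - 340116\right) \left(218090 - 132204\right) = \left(\left(52 + 33763744\right) - 340116\right) 85886 = \left(33763796 - 340116\right) 85886 = 33423680 \cdot 85886 = 2870626180480$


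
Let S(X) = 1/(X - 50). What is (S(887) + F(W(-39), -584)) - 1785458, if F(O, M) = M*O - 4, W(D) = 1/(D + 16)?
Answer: -34371440131/19251 ≈ -1.7854e+6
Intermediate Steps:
W(D) = 1/(16 + D)
F(O, M) = -4 + M*O
S(X) = 1/(-50 + X)
(S(887) + F(W(-39), -584)) - 1785458 = (1/(-50 + 887) + (-4 - 584/(16 - 39))) - 1785458 = (1/837 + (-4 - 584/(-23))) - 1785458 = (1/837 + (-4 - 584*(-1/23))) - 1785458 = (1/837 + (-4 + 584/23)) - 1785458 = (1/837 + 492/23) - 1785458 = 411827/19251 - 1785458 = -34371440131/19251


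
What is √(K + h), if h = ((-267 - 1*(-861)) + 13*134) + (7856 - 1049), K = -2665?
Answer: √6478 ≈ 80.486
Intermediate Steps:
h = 9143 (h = ((-267 + 861) + 1742) + 6807 = (594 + 1742) + 6807 = 2336 + 6807 = 9143)
√(K + h) = √(-2665 + 9143) = √6478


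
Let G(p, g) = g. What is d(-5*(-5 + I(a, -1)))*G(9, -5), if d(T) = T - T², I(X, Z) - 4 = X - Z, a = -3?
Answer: 1050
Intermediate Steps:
I(X, Z) = 4 + X - Z (I(X, Z) = 4 + (X - Z) = 4 + X - Z)
d(-5*(-5 + I(a, -1)))*G(9, -5) = ((-5*(-5 + (4 - 3 - 1*(-1))))*(1 - (-5)*(-5 + (4 - 3 - 1*(-1)))))*(-5) = ((-5*(-5 + (4 - 3 + 1)))*(1 - (-5)*(-5 + (4 - 3 + 1))))*(-5) = ((-5*(-5 + 2))*(1 - (-5)*(-5 + 2)))*(-5) = ((-5*(-3))*(1 - (-5)*(-3)))*(-5) = (15*(1 - 1*15))*(-5) = (15*(1 - 15))*(-5) = (15*(-14))*(-5) = -210*(-5) = 1050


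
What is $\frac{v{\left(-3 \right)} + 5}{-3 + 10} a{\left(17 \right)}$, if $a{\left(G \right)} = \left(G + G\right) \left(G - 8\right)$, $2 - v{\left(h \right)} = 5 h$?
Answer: $\frac{6732}{7} \approx 961.71$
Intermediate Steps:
$v{\left(h \right)} = 2 - 5 h$
$a{\left(G \right)} = 2 G \left(-8 + G\right)$
$\frac{v{\left(-3 \right)} + 5}{-3 + 10} a{\left(17 \right)} = \frac{\left(2 - -15\right) + 5}{-3 + 10} \cdot 2 \cdot 17 \left(-8 + 17\right) = \frac{\left(2 + 15\right) + 5}{7} \cdot 2 \cdot 17 \cdot 9 = \left(17 + 5\right) \frac{1}{7} \cdot 306 = 22 \cdot \frac{1}{7} \cdot 306 = \frac{22}{7} \cdot 306 = \frac{6732}{7}$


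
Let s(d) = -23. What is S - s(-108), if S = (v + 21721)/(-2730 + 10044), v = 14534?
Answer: 68159/2438 ≈ 27.957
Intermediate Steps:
S = 12085/2438 (S = (14534 + 21721)/(-2730 + 10044) = 36255/7314 = 36255*(1/7314) = 12085/2438 ≈ 4.9569)
S - s(-108) = 12085/2438 - 1*(-23) = 12085/2438 + 23 = 68159/2438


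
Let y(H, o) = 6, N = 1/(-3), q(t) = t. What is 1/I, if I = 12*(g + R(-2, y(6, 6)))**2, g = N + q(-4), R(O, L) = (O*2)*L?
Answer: 3/28900 ≈ 0.00010381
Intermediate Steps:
N = -1/3 ≈ -0.33333
R(O, L) = 2*L*O (R(O, L) = (2*O)*L = 2*L*O)
g = -13/3 (g = -1/3 - 4 = -13/3 ≈ -4.3333)
I = 28900/3 (I = 12*(-13/3 + 2*6*(-2))**2 = 12*(-13/3 - 24)**2 = 12*(-85/3)**2 = 12*(7225/9) = 28900/3 ≈ 9633.3)
1/I = 1/(28900/3) = 3/28900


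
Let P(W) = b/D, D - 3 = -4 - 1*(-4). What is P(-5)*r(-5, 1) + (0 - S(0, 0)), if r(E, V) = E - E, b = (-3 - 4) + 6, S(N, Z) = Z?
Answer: 0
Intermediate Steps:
b = -1 (b = -7 + 6 = -1)
D = 3 (D = 3 + (-4 - 1*(-4)) = 3 + (-4 + 4) = 3 + 0 = 3)
P(W) = -⅓ (P(W) = -1/3 = -1*⅓ = -⅓)
r(E, V) = 0
P(-5)*r(-5, 1) + (0 - S(0, 0)) = -⅓*0 + (0 - 1*0) = 0 + (0 + 0) = 0 + 0 = 0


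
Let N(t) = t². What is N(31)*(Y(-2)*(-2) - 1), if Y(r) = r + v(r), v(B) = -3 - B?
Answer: 4805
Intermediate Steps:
Y(r) = -3 (Y(r) = r + (-3 - r) = -3)
N(31)*(Y(-2)*(-2) - 1) = 31²*(-3*(-2) - 1) = 961*(6 - 1) = 961*5 = 4805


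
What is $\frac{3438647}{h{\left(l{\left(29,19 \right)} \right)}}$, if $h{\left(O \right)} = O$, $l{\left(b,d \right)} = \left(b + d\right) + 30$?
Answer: $\frac{3438647}{78} \approx 44085.0$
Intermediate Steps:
$l{\left(b,d \right)} = 30 + b + d$
$\frac{3438647}{h{\left(l{\left(29,19 \right)} \right)}} = \frac{3438647}{30 + 29 + 19} = \frac{3438647}{78}$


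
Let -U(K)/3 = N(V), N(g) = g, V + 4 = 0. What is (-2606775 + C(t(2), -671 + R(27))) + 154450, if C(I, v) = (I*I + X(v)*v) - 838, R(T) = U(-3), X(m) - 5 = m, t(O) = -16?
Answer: -2021921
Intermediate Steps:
V = -4 (V = -4 + 0 = -4)
X(m) = 5 + m
U(K) = 12 (U(K) = -3*(-4) = 12)
R(T) = 12
C(I, v) = -838 + I² + v*(5 + v) (C(I, v) = (I*I + (5 + v)*v) - 838 = (I² + v*(5 + v)) - 838 = -838 + I² + v*(5 + v))
(-2606775 + C(t(2), -671 + R(27))) + 154450 = (-2606775 + (-838 + (-16)² + (-671 + 12)*(5 + (-671 + 12)))) + 154450 = (-2606775 + (-838 + 256 - 659*(5 - 659))) + 154450 = (-2606775 + (-838 + 256 - 659*(-654))) + 154450 = (-2606775 + (-838 + 256 + 430986)) + 154450 = (-2606775 + 430404) + 154450 = -2176371 + 154450 = -2021921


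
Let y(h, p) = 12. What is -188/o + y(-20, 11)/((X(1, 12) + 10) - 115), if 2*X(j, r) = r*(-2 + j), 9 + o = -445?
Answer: 2570/8399 ≈ 0.30599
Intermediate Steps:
o = -454 (o = -9 - 445 = -454)
X(j, r) = r*(-2 + j)/2 (X(j, r) = (r*(-2 + j))/2 = r*(-2 + j)/2)
-188/o + y(-20, 11)/((X(1, 12) + 10) - 115) = -188/(-454) + 12/(((½)*12*(-2 + 1) + 10) - 115) = -188*(-1/454) + 12/(((½)*12*(-1) + 10) - 115) = 94/227 + 12/((-6 + 10) - 115) = 94/227 + 12/(4 - 115) = 94/227 + 12/(-111) = 94/227 + 12*(-1/111) = 94/227 - 4/37 = 2570/8399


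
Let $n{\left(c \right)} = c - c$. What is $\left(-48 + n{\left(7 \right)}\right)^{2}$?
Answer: $2304$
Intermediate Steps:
$n{\left(c \right)} = 0$
$\left(-48 + n{\left(7 \right)}\right)^{2} = \left(-48 + 0\right)^{2} = \left(-48\right)^{2} = 2304$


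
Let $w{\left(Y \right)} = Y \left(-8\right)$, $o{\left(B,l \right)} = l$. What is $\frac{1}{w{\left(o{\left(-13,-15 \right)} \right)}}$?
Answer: $\frac{1}{120} \approx 0.0083333$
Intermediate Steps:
$w{\left(Y \right)} = - 8 Y$
$\frac{1}{w{\left(o{\left(-13,-15 \right)} \right)}} = \frac{1}{\left(-8\right) \left(-15\right)} = \frac{1}{120}$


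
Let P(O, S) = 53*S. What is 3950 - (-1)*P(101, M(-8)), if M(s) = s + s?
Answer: 3102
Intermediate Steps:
M(s) = 2*s
3950 - (-1)*P(101, M(-8)) = 3950 - (-1)*53*(2*(-8)) = 3950 - (-1)*53*(-16) = 3950 - (-1)*(-848) = 3950 - 1*848 = 3950 - 848 = 3102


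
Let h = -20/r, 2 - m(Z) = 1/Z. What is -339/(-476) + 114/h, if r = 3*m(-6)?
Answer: -21621/595 ≈ -36.338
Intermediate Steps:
m(Z) = 2 - 1/Z
r = 13/2 (r = 3*(2 - 1/(-6)) = 3*(2 - 1*(-⅙)) = 3*(2 + ⅙) = 3*(13/6) = 13/2 ≈ 6.5000)
h = -40/13 (h = -20/13/2 = -20*2/13 = -40/13 ≈ -3.0769)
-339/(-476) + 114/h = -339/(-476) + 114/(-40/13) = -339*(-1/476) + 114*(-13/40) = 339/476 - 741/20 = -21621/595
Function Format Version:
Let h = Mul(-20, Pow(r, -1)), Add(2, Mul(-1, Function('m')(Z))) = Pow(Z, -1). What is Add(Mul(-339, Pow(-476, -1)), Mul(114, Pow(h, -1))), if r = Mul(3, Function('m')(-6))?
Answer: Rational(-21621, 595) ≈ -36.338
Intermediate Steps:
Function('m')(Z) = Add(2, Mul(-1, Pow(Z, -1)))
r = Rational(13, 2) (r = Mul(3, Add(2, Mul(-1, Pow(-6, -1)))) = Mul(3, Add(2, Mul(-1, Rational(-1, 6)))) = Mul(3, Add(2, Rational(1, 6))) = Mul(3, Rational(13, 6)) = Rational(13, 2) ≈ 6.5000)
h = Rational(-40, 13) (h = Mul(-20, Pow(Rational(13, 2), -1)) = Mul(-20, Rational(2, 13)) = Rational(-40, 13) ≈ -3.0769)
Add(Mul(-339, Pow(-476, -1)), Mul(114, Pow(h, -1))) = Add(Mul(-339, Pow(-476, -1)), Mul(114, Pow(Rational(-40, 13), -1))) = Add(Mul(-339, Rational(-1, 476)), Mul(114, Rational(-13, 40))) = Add(Rational(339, 476), Rational(-741, 20)) = Rational(-21621, 595)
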